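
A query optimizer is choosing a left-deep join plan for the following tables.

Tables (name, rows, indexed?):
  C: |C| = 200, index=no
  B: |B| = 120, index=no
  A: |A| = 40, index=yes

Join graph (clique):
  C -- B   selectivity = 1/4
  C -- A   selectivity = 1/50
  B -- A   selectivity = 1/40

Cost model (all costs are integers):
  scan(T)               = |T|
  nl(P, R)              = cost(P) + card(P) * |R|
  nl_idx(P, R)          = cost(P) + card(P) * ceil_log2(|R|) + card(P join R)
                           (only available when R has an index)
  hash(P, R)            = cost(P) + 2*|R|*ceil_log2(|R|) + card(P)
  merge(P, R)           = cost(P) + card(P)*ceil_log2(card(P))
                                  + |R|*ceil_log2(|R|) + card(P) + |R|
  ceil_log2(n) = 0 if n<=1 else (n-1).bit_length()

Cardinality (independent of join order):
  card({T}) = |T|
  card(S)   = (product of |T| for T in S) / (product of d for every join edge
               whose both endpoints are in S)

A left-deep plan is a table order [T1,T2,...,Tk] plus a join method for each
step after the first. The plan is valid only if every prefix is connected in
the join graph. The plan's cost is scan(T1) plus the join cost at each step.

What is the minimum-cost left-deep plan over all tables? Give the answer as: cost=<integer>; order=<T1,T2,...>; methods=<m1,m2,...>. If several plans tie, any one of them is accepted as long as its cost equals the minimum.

cost=2720; order=C,A,B; methods=hash,hash

Selinger DP (subsets sized 1..n):
  {C}: scan cost=200, card=200
  {B}: scan cost=120, card=120
  {A}: scan cost=40, card=40
  {BC}: card=6000; try (B,hash)→2080, (C,merge)→2880, (B,merge)→2960, (C,hash)→3440, (C,nl)→24120, (B,nl)→24200; best=2080 via (B,hash)
  {AC}: card=160; try (A,hash)→880, (A,nl_idx)→1560, (C,merge)→2120, (A,merge)→2280, (C,hash)→3280, (C,nl)→8040 …(+1); best=880 via (A,hash)
  {AB}: card=120; try (A,hash)→720, (A,nl_idx)→960, (B,merge)→1280, (A,merge)→1360, (B,hash)→1760, (B,nl)→4840 …(+1); best=720 via (A,hash)
  {ABC}: card=120; try (B,hash)→2720, (B,merge)→3280, (C,merge)→3480, (C,hash)→4040, (A,hash)→8560, (B,nl)→20080 …(+4); best=2720 via (B,hash)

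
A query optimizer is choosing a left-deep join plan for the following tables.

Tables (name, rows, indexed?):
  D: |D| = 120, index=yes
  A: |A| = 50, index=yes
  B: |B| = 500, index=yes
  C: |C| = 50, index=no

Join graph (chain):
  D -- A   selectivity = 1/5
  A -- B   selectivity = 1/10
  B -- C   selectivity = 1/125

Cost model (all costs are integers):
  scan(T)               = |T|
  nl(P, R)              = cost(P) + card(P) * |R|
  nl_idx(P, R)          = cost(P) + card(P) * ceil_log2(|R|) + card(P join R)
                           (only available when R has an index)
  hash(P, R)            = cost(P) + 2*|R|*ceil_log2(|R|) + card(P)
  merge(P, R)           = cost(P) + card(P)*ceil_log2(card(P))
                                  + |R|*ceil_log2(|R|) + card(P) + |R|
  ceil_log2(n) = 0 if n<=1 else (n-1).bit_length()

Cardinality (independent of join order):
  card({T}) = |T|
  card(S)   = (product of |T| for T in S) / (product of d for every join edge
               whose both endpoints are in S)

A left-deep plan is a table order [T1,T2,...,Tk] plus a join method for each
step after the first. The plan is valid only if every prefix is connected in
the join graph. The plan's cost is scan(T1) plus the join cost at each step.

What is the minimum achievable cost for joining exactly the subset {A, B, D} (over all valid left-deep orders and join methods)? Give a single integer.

Selinger DP over subsets of {A,B,D}:
  {D}: scan cost=120, card=120
  {A}: scan cost=50, card=50
  {B}: scan cost=500, card=500
  {AD}: card=1200; try (A,hash)→840, (D,merge)→1360, (A,merge)→1430, (D,nl_idx)→1600, (D,hash)→1780, (A,nl_idx)→2040 …(+2); best=840 via (A,hash)
  {AB}: card=2500; try (A,hash)→1600, (B,nl_idx)→3000, (B,merge)→5400, (A,merge)→5850, (A,nl_idx)→6000, (B,hash)→9100 …(+2); best=1600 via (A,hash)
  {ABD}: card=60000; try (D,hash)→5780, (B,hash)→11040, (B,merge)→20240, (D,merge)→35060, (B,nl_idx)→71640, (D,nl_idx)→79100 …(+2); best=5780 via (D,hash)

5780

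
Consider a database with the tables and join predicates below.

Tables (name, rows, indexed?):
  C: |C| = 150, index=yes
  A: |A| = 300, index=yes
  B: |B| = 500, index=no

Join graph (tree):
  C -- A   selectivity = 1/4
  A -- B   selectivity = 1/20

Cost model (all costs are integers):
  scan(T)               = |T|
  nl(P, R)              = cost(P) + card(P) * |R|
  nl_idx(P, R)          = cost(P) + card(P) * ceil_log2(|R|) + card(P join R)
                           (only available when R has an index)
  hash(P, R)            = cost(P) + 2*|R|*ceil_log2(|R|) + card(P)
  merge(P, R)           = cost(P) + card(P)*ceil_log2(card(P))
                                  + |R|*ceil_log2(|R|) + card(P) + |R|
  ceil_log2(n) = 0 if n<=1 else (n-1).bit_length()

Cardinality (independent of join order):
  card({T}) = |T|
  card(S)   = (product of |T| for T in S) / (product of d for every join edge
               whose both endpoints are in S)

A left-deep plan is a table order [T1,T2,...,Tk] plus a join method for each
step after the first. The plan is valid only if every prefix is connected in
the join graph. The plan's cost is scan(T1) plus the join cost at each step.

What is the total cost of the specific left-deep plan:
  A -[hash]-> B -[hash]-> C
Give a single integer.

step 1: scan A: cost=300, card=300
step 2: join B via hash
    card(P join B) = 300*500/(20) = 7500
    cost = 300 + 2*500*9 + 300 = 9600
step 3: join C via hash
    card(P join C) = 7500*150/(4) = 281250
    cost = 9600 + 2*150*8 + 7500 = 19500

19500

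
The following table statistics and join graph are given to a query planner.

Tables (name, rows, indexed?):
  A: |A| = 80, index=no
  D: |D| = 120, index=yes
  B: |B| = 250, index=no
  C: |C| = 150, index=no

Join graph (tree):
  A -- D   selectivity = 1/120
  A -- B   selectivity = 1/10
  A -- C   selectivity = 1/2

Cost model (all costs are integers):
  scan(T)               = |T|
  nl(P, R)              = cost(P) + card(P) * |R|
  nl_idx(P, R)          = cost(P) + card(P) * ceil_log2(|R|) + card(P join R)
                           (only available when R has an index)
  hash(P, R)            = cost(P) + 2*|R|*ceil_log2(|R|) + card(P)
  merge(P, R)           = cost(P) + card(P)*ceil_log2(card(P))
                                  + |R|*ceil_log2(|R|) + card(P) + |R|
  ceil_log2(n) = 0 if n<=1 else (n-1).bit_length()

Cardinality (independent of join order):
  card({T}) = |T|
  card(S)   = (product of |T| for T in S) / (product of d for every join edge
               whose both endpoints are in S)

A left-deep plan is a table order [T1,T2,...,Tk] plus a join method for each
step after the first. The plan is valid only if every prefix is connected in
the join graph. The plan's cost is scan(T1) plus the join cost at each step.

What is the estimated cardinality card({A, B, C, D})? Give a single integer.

150000

Tables in S: A(80), B(250), C(150), D(120)
Edges inside S: A-D(d=120), A-B(d=10), A-C(d=2)
numerator = 80 * 250 * 150 * 120 = 360000000
denominator = 120 * 10 * 2 = 2400
card(S) = 360000000 / 2400 = 150000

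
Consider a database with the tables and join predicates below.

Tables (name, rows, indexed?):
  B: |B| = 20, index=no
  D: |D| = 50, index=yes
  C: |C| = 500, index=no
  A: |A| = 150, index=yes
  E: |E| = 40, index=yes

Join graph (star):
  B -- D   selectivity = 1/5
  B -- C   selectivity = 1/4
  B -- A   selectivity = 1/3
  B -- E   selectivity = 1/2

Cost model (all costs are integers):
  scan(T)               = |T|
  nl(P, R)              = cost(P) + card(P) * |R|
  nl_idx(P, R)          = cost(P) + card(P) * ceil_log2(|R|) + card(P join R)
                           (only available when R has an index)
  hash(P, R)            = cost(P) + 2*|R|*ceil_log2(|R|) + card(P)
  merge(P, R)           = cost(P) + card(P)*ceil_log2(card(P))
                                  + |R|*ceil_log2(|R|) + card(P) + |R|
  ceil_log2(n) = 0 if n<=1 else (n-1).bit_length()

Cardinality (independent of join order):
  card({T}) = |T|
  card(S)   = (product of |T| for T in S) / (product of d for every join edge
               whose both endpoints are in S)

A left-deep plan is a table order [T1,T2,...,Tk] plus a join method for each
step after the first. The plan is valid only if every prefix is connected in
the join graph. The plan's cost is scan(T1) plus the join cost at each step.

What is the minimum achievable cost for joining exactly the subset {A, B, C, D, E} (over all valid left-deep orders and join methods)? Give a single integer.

216380

Selinger DP over subsets of {A,B,C,D,E}:
  {B}: scan cost=20, card=20
  {D}: scan cost=50, card=50
  {C}: scan cost=500, card=500
  {A}: scan cost=150, card=150
  {E}: scan cost=40, card=40
  {BD}: card=200; try (B,hash)→300, (D,nl_idx)→340, (D,merge)→490, (B,merge)→520, (D,hash)→640, (D,nl)→1020 …(+1); best=300 via (B,hash)
  {BC}: card=2500; try (B,hash)→1200, (C,merge)→5140, (B,merge)→5620, (C,hash)→9040, (C,nl)→10020, (B,nl)→10500; best=1200 via (B,hash)
  {AB}: card=1000; try (B,hash)→500, (A,nl_idx)→1180, (A,merge)→1490, (B,merge)→1620, (A,hash)→2440, (A,nl)→3020 …(+1); best=500 via (B,hash)
  {BE}: card=400; try (B,hash)→280, (E,merge)→420, (B,merge)→440, (E,hash)→520, (E,nl_idx)→540, (E,nl)→820 …(+1); best=280 via (B,hash)
  {BCD}: card=25000; try (D,hash)→4300, (C,merge)→7100, (C,hash)→9500, (D,merge)→34050, (D,nl_idx)→41200, (C,nl)→100300 …(+1); best=4300 via (D,hash)
  {ABD}: card=10000; try (D,hash)→2100, (A,hash)→2900, (A,merge)→3450, (D,merge)→11850, (A,nl_idx)→11900, (D,nl_idx)→16500 …(+2); best=2100 via (D,hash)
  {BDE}: card=4000; try (E,hash)→980, (D,hash)→1280, (E,merge)→2380, (D,merge)→4630, (E,nl_idx)→5500, (D,nl_idx)→6680 …(+2); best=980 via (E,hash)
  {ABC}: card=125000; try (A,hash)→6100, (C,hash)→10500, (C,merge)→16500, (A,merge)→35050, (A,nl_idx)→146200, (A,nl)→376200 …(+1); best=6100 via (A,hash)
  {BCE}: card=50000; try (E,hash)→4180, (C,merge)→9280, (C,hash)→9680, (E,merge)→33980, (E,nl_idx)→66200, (E,nl)→101200 …(+1); best=4180 via (E,hash)
  {ABE}: card=20000; try (E,hash)→1980, (A,hash)→3080, (A,merge)→5630, (E,merge)→11780, (A,nl_idx)→23480, (E,nl_idx)→26500 …(+2); best=1980 via (E,hash)
  {ABCD}: card=1250000; try (C,hash)→21100, (A,hash)→31700, (D,hash)→131700, (C,merge)→157100, (A,merge)→405650, (A,nl_idx)→1454300 …(+5); best=21100 via (C,hash)
  {BCDE}: card=500000; try (C,hash)→13980, (E,hash)→29780, (D,hash)→54780, (C,merge)→57980, (E,merge)→404580, (E,nl_idx)→654300 …(+5); best=13980 via (C,hash)
  {ABDE}: card=200000; try (A,hash)→7380, (E,hash)→12580, (D,hash)→22580, (A,merge)→54330, (E,merge)→152380, (A,nl_idx)→232980 …(+6); best=7380 via (A,hash)
  {ABCE}: card=2500000; try (C,hash)→30980, (A,hash)→56580, (E,hash)→131580, (C,merge)→326980, (A,merge)→855530, (E,merge)→2256380 …(+5); best=30980 via (C,hash)
  {ABCDE}: card=25000000; try (C,hash)→216380, (A,hash)→516380, (E,hash)→1271580, (D,hash)→2531580, (C,merge)→3812380, (A,merge)→10015330 …(+9); best=216380 via (C,hash)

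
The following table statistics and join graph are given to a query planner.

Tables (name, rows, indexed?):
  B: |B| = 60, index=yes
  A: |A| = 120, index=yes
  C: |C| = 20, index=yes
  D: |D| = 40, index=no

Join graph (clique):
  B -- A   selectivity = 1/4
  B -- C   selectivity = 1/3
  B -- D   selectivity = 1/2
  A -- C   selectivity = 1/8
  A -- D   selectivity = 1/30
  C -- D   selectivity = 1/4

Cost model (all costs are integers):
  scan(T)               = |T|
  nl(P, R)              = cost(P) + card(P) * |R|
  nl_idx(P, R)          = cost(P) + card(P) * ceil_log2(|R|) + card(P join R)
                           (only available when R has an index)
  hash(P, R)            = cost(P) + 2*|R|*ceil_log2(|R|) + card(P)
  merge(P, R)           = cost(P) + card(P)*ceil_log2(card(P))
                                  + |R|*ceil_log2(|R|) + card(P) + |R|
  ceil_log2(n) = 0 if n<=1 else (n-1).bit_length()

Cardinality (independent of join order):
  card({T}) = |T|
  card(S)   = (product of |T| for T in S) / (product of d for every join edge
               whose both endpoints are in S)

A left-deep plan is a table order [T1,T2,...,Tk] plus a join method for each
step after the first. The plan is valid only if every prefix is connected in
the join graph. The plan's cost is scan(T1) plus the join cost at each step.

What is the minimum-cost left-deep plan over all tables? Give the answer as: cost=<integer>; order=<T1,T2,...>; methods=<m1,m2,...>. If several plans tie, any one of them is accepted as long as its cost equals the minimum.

cost=1660; order=D,A,C,B; methods=nl_idx,hash,hash

Selinger DP (subsets sized 1..n):
  {B}: scan cost=60, card=60
  {A}: scan cost=120, card=120
  {C}: scan cost=20, card=20
  {D}: scan cost=40, card=40
  {AB}: card=1800; try (B,hash)→960, (A,merge)→1440, (B,merge)→1500, (A,hash)→1800, (A,nl_idx)→2280, (B,nl_idx)→2640 …(+2); best=960 via (B,hash)
  {BC}: card=400; try (C,hash)→320, (B,nl_idx)→540, (B,merge)→560, (C,merge)→600, (C,nl_idx)→760, (B,hash)→760 …(+2); best=320 via (C,hash)
  {BD}: card=1200; try (D,hash)→600, (B,merge)→740, (D,merge)→760, (B,hash)→800, (B,nl_idx)→1480, (B,nl)→2440 …(+1); best=600 via (D,hash)
  {AC}: card=300; try (C,hash)→440, (A,nl_idx)→460, (C,nl_idx)→1020, (A,merge)→1100, (C,merge)→1200, (A,hash)→1720 …(+2); best=440 via (C,hash)
  {AD}: card=160; try (A,nl_idx)→480, (D,hash)→720, (A,merge)→1280, (D,merge)→1360, (A,hash)→1760, (A,nl)→4840 …(+1); best=480 via (A,nl_idx)
  {CD}: card=200; try (C,hash)→280, (D,merge)→420, (C,merge)→440, (C,nl_idx)→440, (D,hash)→520, (D,nl)→820 …(+1); best=280 via (C,hash)
  {ABC}: card=1500; try (B,hash)→1460, (A,hash)→2400, (C,hash)→2960, (B,nl_idx)→3740, (B,merge)→3860, (A,nl_idx)→4620 …(+6); best=1460 via (B,hash)
  {ABD}: card=1200; try (B,hash)→1360, (B,merge)→2340, (B,nl_idx)→2640, (D,hash)→3240, (A,hash)→3480, (B,nl)→10080 …(+5); best=1360 via (B,hash)
  {BCD}: card=2000; try (D,hash)→1200, (B,hash)→1200, (C,hash)→2000, (B,merge)→2500, (B,nl_idx)→3480, (D,merge)→4600 …(+5); best=1200 via (D,hash)
  {ACD}: card=100; try (C,hash)→840, (D,hash)→1220, (C,nl_idx)→1380, (A,nl_idx)→1780, (C,merge)→2040, (A,hash)→2160 …(+5); best=840 via (C,hash)
  {ABCD}: card=250; try (B,hash)→1660, (B,nl_idx)→1690, (B,merge)→2060, (C,hash)→2760, (D,hash)→3440, (A,hash)→4880 …(+9); best=1660 via (B,hash)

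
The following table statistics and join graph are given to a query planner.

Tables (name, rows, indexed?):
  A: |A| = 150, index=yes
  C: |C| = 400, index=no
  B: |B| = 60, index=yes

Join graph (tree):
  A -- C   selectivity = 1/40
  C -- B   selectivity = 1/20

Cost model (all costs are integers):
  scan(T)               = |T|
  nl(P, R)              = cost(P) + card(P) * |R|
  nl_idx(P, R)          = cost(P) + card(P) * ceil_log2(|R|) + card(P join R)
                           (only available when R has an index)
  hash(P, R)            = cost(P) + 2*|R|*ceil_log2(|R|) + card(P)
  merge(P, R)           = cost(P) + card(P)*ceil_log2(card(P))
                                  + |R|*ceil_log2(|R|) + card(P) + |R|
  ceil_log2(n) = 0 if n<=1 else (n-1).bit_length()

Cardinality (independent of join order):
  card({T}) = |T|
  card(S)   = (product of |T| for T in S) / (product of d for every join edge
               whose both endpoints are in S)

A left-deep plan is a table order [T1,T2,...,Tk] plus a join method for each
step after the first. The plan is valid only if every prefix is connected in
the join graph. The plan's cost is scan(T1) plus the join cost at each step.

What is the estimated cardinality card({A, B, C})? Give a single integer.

4500

Tables in S: A(150), B(60), C(400)
Edges inside S: A-C(d=40), C-B(d=20)
numerator = 150 * 60 * 400 = 3600000
denominator = 40 * 20 = 800
card(S) = 3600000 / 800 = 4500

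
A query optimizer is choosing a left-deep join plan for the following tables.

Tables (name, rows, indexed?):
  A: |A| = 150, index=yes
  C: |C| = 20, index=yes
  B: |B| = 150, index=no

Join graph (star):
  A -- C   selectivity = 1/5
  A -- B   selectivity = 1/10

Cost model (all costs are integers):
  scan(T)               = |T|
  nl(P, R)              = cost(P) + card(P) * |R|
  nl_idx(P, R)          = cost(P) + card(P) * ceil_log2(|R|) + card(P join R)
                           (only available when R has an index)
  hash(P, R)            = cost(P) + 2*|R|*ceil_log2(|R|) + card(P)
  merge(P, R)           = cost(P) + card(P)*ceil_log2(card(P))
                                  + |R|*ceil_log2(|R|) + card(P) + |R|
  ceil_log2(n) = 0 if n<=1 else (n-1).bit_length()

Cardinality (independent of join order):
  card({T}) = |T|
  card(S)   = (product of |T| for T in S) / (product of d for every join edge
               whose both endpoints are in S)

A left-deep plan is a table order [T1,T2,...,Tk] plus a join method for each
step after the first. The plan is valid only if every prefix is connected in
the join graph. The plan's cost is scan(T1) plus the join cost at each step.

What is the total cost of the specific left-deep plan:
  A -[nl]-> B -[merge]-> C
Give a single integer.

52020

step 1: scan A: cost=150, card=150
step 2: join B via nl
    card(P join B) = 150*150/(10) = 2250
    cost = 150 + 150*150 = 22650
step 3: join C via merge
    card(P join C) = 2250*20/(5) = 9000
    cost = 22650 + 2250*12 + 20*5 + 2250 + 20 = 52020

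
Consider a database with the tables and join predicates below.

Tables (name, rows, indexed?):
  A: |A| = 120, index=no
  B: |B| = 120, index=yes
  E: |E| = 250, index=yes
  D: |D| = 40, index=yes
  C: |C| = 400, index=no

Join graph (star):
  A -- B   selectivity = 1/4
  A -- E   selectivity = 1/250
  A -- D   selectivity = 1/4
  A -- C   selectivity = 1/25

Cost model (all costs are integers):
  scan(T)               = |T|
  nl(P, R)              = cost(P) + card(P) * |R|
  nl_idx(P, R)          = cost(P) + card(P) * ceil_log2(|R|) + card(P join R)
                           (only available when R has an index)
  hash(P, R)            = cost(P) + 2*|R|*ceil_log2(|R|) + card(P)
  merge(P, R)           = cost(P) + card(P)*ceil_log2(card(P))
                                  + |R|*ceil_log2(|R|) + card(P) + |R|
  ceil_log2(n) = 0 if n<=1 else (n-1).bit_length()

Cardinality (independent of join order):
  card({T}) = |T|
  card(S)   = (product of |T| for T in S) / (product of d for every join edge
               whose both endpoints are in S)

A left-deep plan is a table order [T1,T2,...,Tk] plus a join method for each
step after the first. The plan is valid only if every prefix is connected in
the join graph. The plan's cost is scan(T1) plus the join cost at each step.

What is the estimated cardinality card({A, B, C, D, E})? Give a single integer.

576000

Tables in S: A(120), B(120), C(400), D(40), E(250)
Edges inside S: A-B(d=4), A-E(d=250), A-D(d=4), A-C(d=25)
numerator = 120 * 120 * 400 * 40 * 250 = 57600000000
denominator = 4 * 250 * 4 * 25 = 100000
card(S) = 57600000000 / 100000 = 576000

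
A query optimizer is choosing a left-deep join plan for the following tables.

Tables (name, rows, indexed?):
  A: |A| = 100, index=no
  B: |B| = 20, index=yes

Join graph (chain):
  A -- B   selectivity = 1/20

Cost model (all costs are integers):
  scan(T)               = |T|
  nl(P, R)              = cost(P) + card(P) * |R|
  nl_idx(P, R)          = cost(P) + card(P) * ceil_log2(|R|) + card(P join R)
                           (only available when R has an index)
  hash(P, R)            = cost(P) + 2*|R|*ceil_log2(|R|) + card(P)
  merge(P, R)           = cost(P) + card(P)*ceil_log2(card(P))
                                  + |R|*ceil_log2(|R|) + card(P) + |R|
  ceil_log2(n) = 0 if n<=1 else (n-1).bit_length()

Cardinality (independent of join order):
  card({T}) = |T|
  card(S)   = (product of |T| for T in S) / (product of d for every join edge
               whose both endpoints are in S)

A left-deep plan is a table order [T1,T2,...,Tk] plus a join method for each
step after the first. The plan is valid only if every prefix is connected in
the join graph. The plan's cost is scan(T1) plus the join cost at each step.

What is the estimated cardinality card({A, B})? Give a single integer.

Tables in S: A(100), B(20)
Edges inside S: A-B(d=20)
numerator = 100 * 20 = 2000
denominator = 20 = 20
card(S) = 2000 / 20 = 100

100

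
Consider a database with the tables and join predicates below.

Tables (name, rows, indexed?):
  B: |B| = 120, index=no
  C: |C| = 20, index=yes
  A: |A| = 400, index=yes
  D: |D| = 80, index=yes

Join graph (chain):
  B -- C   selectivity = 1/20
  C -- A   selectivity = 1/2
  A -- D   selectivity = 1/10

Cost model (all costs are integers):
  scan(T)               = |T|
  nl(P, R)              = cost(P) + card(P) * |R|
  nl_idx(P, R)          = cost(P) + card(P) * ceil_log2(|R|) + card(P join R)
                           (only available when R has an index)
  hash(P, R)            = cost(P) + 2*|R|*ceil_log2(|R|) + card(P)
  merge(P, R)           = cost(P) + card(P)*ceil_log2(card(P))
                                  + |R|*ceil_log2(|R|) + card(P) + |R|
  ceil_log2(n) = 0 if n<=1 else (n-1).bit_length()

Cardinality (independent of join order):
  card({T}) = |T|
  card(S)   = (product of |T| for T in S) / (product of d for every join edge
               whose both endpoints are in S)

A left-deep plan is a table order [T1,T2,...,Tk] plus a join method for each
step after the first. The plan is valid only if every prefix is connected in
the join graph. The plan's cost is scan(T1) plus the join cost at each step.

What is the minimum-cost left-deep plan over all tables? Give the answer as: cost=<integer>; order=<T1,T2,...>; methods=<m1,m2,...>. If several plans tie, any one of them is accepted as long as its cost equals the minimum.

Selinger DP (subsets sized 1..n):
  {B}: scan cost=120, card=120
  {C}: scan cost=20, card=20
  {A}: scan cost=400, card=400
  {D}: scan cost=80, card=80
  {BC}: card=120; try (C,hash)→440, (C,nl_idx)→840, (B,merge)→1100, (C,merge)→1200, (B,hash)→1720, (B,nl)→2420 …(+1); best=440 via (C,hash)
  {AC}: card=4000; try (C,hash)→1000, (A,merge)→4140, (A,nl_idx)→4200, (C,merge)→4520, (C,nl_idx)→6400, (A,hash)→7240 …(+2); best=1000 via (C,hash)
  {AD}: card=3200; try (D,hash)→1920, (A,nl_idx)→4000, (A,merge)→4720, (D,merge)→5040, (D,nl_idx)→6400, (A,hash)→7360 …(+2); best=1920 via (D,hash)
  {ABC}: card=24000; try (A,merge)→5400, (B,hash)→6680, (A,hash)→7760, (A,nl_idx)→25520, (A,nl)→48440, (B,merge)→53960 …(+1); best=5400 via (A,merge)
  {ACD}: card=32000; try (C,hash)→5320, (D,hash)→6120, (C,merge)→43640, (C,nl_idx)→49920, (D,merge)→53640, (D,nl_idx)→61000 …(+2); best=5320 via (C,hash)
  {ABCD}: card=192000; try (D,hash)→30520, (B,hash)→39000, (D,nl_idx)→365400, (D,merge)→390040, (B,merge)→518280, (D,nl)→1925400 …(+1); best=30520 via (D,hash)

cost=30520; order=B,C,A,D; methods=hash,merge,hash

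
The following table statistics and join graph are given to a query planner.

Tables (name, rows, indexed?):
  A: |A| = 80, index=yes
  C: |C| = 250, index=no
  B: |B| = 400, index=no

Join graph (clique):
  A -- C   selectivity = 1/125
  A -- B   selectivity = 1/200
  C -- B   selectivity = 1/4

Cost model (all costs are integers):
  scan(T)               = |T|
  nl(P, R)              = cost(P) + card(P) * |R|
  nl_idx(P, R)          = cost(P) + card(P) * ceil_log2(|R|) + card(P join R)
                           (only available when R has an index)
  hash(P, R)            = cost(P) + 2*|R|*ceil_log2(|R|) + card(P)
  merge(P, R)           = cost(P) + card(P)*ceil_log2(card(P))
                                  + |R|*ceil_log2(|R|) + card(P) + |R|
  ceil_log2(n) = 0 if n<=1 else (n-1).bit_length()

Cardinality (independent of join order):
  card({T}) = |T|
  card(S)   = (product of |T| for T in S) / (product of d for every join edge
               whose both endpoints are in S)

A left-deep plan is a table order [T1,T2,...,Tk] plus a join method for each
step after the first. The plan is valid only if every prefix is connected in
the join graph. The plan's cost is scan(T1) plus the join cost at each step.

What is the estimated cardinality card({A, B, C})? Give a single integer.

80

Tables in S: A(80), B(400), C(250)
Edges inside S: A-C(d=125), A-B(d=200), C-B(d=4)
numerator = 80 * 400 * 250 = 8000000
denominator = 125 * 200 * 4 = 100000
card(S) = 8000000 / 100000 = 80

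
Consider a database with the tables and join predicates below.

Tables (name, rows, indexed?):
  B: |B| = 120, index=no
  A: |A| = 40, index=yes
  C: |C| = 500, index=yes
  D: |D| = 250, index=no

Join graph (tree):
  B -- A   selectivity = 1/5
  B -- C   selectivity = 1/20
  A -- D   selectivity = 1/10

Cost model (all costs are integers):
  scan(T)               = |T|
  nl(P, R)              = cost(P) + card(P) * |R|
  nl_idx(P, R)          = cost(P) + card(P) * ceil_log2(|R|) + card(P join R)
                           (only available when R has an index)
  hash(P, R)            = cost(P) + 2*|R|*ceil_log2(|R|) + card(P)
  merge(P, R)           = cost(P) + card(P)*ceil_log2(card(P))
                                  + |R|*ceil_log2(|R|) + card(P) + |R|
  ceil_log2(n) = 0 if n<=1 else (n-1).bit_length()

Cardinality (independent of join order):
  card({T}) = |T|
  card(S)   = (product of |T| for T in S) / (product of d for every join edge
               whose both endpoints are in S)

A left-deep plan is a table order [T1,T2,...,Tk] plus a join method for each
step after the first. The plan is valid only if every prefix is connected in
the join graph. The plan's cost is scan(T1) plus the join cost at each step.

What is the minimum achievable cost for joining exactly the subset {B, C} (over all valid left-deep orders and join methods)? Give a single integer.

2680

Selinger DP over subsets of {B,C}:
  {B}: scan cost=120, card=120
  {C}: scan cost=500, card=500
  {BC}: card=3000; try (B,hash)→2680, (C,nl_idx)→4200, (C,merge)→6080, (B,merge)→6460, (C,hash)→9240, (C,nl)→60120 …(+1); best=2680 via (B,hash)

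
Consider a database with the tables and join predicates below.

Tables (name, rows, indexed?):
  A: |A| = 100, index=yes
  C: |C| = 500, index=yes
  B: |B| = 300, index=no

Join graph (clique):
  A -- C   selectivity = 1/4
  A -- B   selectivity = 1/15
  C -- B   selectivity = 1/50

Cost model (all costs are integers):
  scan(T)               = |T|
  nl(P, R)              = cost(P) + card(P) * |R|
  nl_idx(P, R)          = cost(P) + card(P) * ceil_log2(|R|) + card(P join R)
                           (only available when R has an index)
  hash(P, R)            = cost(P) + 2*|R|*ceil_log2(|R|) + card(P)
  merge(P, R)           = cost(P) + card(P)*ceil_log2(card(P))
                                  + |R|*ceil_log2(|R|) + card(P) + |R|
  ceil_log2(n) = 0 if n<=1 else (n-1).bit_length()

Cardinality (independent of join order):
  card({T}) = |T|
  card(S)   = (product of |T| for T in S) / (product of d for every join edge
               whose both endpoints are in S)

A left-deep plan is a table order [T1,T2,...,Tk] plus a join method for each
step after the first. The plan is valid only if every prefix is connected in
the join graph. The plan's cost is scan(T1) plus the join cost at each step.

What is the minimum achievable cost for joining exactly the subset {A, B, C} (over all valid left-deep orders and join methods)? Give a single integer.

10400

Selinger DP over subsets of {A,B,C}:
  {A}: scan cost=100, card=100
  {C}: scan cost=500, card=500
  {B}: scan cost=300, card=300
  {AC}: card=12500; try (A,hash)→2400, (C,merge)→5900, (A,merge)→6300, (C,hash)→9200, (C,nl_idx)→13500, (A,nl_idx)→16500 …(+2); best=2400 via (A,hash)
  {AB}: card=2000; try (A,hash)→2000, (B,merge)→3900, (A,merge)→4100, (A,nl_idx)→4400, (B,hash)→5600, (B,nl)→30100 …(+1); best=2000 via (A,hash)
  {BC}: card=3000; try (C,nl_idx)→6000, (B,hash)→6400, (C,merge)→8300, (B,merge)→8500, (C,hash)→9600, (C,nl)→150300 …(+1); best=6000 via (C,nl_idx)
  {ABC}: card=5000; try (A,hash)→10400, (C,hash)→13000, (B,hash)→20300, (C,nl_idx)→25000, (C,merge)→31000, (A,nl_idx)→32000 …(+5); best=10400 via (A,hash)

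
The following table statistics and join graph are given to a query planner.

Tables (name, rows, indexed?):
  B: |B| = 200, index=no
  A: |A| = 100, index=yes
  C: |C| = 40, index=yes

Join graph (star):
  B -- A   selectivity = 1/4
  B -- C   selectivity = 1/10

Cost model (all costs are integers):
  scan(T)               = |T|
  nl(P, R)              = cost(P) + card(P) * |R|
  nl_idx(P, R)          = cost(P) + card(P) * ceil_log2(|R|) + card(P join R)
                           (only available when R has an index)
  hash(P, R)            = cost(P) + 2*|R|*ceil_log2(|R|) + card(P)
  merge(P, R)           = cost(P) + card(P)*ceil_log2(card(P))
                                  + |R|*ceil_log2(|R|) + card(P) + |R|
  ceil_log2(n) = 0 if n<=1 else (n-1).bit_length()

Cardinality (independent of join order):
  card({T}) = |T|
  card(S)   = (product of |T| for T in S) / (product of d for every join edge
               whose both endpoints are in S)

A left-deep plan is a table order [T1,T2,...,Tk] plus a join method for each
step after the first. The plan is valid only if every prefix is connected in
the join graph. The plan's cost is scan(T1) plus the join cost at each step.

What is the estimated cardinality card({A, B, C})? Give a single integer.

Tables in S: A(100), B(200), C(40)
Edges inside S: B-A(d=4), B-C(d=10)
numerator = 100 * 200 * 40 = 800000
denominator = 4 * 10 = 40
card(S) = 800000 / 40 = 20000

20000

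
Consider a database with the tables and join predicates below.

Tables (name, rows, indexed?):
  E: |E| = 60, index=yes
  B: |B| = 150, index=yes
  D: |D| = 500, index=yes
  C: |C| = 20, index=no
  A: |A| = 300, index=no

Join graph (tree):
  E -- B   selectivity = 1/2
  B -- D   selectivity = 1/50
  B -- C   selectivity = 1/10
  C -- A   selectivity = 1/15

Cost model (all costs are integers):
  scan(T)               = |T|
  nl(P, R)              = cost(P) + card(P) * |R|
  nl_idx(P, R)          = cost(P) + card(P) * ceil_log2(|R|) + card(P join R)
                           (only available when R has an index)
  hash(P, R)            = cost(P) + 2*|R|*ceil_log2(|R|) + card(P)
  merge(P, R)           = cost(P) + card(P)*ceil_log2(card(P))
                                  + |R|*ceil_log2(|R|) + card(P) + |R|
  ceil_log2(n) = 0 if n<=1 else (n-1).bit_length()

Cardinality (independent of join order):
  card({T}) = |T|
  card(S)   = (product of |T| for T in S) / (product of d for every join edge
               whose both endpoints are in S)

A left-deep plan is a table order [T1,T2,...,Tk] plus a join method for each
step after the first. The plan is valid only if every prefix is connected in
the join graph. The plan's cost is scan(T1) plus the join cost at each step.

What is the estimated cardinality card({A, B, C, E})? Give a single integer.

180000

Tables in S: A(300), B(150), C(20), E(60)
Edges inside S: E-B(d=2), B-C(d=10), C-A(d=15)
numerator = 300 * 150 * 20 * 60 = 54000000
denominator = 2 * 10 * 15 = 300
card(S) = 54000000 / 300 = 180000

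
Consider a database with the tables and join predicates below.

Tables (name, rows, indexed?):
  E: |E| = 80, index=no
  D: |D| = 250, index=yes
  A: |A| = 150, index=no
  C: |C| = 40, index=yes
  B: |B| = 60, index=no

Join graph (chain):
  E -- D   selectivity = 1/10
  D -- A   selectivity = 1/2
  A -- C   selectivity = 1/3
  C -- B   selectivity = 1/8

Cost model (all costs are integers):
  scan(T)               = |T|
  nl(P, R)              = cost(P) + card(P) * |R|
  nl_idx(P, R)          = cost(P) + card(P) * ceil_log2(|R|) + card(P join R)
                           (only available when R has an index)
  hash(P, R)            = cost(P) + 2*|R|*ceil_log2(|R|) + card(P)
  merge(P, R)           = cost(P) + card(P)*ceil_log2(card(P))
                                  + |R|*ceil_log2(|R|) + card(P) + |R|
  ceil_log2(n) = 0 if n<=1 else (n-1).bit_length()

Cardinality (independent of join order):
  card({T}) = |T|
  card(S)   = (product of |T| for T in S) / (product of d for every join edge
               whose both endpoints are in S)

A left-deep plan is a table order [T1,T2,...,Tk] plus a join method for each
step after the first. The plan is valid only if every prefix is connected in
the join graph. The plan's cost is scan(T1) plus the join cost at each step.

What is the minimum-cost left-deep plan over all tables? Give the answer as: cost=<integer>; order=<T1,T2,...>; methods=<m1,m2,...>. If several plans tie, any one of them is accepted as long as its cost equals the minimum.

Selinger DP (subsets sized 1..n):
  {E}: scan cost=80, card=80
  {D}: scan cost=250, card=250
  {A}: scan cost=150, card=150
  {C}: scan cost=40, card=40
  {B}: scan cost=60, card=60
  {DE}: card=2000; try (E,hash)→1620, (D,nl_idx)→2720, (D,merge)→2970, (E,merge)→3140, (D,hash)→4160, (D,nl)→20080 …(+1); best=1620 via (E,hash)
  {AD}: card=18750; try (A,hash)→2900, (D,merge)→3750, (A,merge)→3850, (D,hash)→4300, (D,nl_idx)→20100, (D,nl)→37650 …(+1); best=2900 via (A,hash)
  {AC}: card=2000; try (C,hash)→780, (A,merge)→1670, (C,merge)→1780, (A,hash)→2480, (C,nl_idx)→3050, (A,nl)→6040 …(+1); best=780 via (C,hash)
  {BC}: card=300; try (C,hash)→600, (C,nl_idx)→720, (B,merge)→740, (C,merge)→760, (B,hash)→800, (B,nl)→2440 …(+1); best=600 via (C,hash)
  {ADE}: card=150000; try (A,hash)→6020, (E,hash)→22770, (A,merge)→26970, (A,nl)→301620, (E,merge)→303540, (E,nl)→1502900; best=6020 via (A,hash)
  {ACD}: card=250000; try (D,hash)→6780, (C,hash)→22130, (D,merge)→27030, (D,nl_idx)→266780, (C,merge)→303180, (C,nl_idx)→365400 …(+2); best=6780 via (D,hash)
  {ABC}: card=15000; try (A,hash)→3300, (B,hash)→3500, (A,merge)→4950, (B,merge)→25200, (A,nl)→45600, (B,nl)→120780; best=3300 via (A,hash)
  {ACDE}: card=2000000; try (C,hash)→156500, (E,hash)→257900, (C,merge)→2856300, (C,nl_idx)→2906020, (E,merge)→4757420, (C,nl)→6006020 …(+1); best=156500 via (C,hash)
  {ABCD}: card=1875000; try (D,hash)→22300, (D,merge)→230550, (B,hash)→257500, (D,nl_idx)→1998300, (D,nl)→3753300, (B,merge)→4757200 …(+1); best=22300 via (D,hash)
  {ABCDE}: card=15000000; try (E,hash)→1898420, (B,hash)→2157220, (E,merge)→41272940, (B,merge)→44156920, (B,nl)→120156500, (E,nl)→150022300; best=1898420 via (E,hash)

cost=1898420; order=B,C,A,D,E; methods=hash,hash,hash,hash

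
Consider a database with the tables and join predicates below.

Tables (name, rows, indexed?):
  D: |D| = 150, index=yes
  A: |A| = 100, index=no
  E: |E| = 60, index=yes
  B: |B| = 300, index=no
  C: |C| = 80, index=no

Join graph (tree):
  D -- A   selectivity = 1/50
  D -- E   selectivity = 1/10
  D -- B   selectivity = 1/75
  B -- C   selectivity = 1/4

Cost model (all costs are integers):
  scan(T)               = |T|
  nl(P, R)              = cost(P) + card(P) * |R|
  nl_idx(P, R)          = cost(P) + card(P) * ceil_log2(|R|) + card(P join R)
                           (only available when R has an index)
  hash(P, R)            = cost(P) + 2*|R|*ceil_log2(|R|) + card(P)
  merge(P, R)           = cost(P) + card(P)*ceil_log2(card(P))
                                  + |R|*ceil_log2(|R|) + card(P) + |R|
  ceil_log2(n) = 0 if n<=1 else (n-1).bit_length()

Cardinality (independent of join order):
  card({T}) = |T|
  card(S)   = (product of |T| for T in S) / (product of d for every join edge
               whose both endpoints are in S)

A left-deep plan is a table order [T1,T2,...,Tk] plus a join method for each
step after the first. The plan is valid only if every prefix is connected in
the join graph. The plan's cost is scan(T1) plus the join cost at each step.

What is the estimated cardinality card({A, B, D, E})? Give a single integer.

7200

Tables in S: A(100), B(300), D(150), E(60)
Edges inside S: D-A(d=50), D-E(d=10), D-B(d=75)
numerator = 100 * 300 * 150 * 60 = 270000000
denominator = 50 * 10 * 75 = 37500
card(S) = 270000000 / 37500 = 7200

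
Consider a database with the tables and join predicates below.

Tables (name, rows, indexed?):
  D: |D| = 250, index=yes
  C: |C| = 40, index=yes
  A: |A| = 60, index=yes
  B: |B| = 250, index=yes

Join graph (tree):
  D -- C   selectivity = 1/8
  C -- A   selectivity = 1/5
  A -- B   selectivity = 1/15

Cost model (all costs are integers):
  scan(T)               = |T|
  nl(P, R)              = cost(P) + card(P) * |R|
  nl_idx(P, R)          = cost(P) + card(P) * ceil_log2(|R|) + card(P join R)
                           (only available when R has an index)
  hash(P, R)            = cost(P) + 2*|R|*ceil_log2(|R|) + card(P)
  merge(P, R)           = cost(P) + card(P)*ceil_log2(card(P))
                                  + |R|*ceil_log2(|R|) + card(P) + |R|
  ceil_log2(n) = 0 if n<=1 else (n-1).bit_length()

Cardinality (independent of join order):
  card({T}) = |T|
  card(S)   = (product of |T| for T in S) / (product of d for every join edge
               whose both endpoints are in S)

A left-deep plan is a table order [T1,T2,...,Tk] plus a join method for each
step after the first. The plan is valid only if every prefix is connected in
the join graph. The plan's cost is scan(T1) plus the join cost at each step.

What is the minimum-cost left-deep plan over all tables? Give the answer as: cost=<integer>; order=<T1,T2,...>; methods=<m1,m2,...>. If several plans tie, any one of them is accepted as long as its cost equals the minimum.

Selinger DP (subsets sized 1..n):
  {D}: scan cost=250, card=250
  {C}: scan cost=40, card=40
  {A}: scan cost=60, card=60
  {B}: scan cost=250, card=250
  {CD}: card=1250; try (C,hash)→980, (D,nl_idx)→1610, (D,merge)→2570, (C,merge)→2780, (C,nl_idx)→3000, (D,hash)→4080 …(+2); best=980 via (C,hash)
  {AC}: card=480; try (C,hash)→600, (A,merge)→740, (C,merge)→760, (A,nl_idx)→760, (A,hash)→800, (C,nl_idx)→900 …(+2); best=600 via (C,hash)
  {AB}: card=1000; try (A,hash)→1220, (B,nl_idx)→1540, (B,merge)→2730, (A,nl_idx)→2750, (A,merge)→2920, (B,hash)→4120 …(+2); best=1220 via (A,hash)
  {ACD}: card=15000; try (A,hash)→2950, (D,hash)→5080, (D,merge)→7650, (A,merge)→16400, (D,nl_idx)→19440, (A,nl_idx)→23480 …(+2); best=2950 via (A,hash)
  {ABC}: card=8000; try (C,hash)→2700, (B,hash)→5080, (B,merge)→7650, (B,nl_idx)→12440, (C,merge)→12500, (C,nl_idx)→15220 …(+2); best=2700 via (C,hash)
  {ABCD}: card=250000; try (D,hash)→14700, (B,hash)→21950, (D,merge)→116950, (B,merge)→230200, (D,nl_idx)→316700, (B,nl_idx)→372950 …(+2); best=14700 via (D,hash)

cost=14700; order=B,A,C,D; methods=hash,hash,hash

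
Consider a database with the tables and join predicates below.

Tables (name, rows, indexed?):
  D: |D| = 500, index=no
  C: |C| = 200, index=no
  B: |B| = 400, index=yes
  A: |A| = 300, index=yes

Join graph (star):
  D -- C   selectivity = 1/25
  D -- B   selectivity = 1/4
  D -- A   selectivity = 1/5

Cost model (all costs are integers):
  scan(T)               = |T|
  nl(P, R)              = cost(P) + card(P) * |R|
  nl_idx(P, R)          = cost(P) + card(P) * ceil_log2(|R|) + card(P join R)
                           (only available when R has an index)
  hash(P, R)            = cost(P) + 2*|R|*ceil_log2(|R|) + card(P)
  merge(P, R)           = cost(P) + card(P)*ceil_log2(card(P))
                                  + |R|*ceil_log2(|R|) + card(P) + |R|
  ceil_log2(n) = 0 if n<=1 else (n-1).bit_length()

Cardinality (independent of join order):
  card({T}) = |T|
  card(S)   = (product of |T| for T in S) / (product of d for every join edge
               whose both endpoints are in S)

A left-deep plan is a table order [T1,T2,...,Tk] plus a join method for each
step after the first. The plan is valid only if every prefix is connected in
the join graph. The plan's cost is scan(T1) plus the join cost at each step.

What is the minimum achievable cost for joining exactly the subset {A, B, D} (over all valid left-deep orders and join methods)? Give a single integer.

43600

Selinger DP over subsets of {A,B,D}:
  {D}: scan cost=500, card=500
  {B}: scan cost=400, card=400
  {A}: scan cost=300, card=300
  {BD}: card=50000; try (B,hash)→8200, (D,merge)→9400, (B,merge)→9500, (D,hash)→9800, (B,nl_idx)→55000, (D,nl)→200400 …(+1); best=8200 via (B,hash)
  {AD}: card=30000; try (A,hash)→6400, (D,merge)→8300, (A,merge)→8500, (D,hash)→9600, (A,nl_idx)→35000, (D,nl)→150300 …(+1); best=6400 via (A,hash)
  {ABD}: card=3000000; try (B,hash)→43600, (A,hash)→63600, (B,merge)→490400, (A,merge)→861200, (B,nl_idx)→3276400, (A,nl_idx)→3458200 …(+2); best=43600 via (B,hash)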